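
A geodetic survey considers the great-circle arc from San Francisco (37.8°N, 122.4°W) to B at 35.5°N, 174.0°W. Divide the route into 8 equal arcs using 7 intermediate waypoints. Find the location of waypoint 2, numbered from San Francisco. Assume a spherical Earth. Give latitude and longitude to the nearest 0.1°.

Convert each endpoint to a unit vector on the sphere (x = cos φ cos λ, y = cos φ sin λ, z = sin φ).
The central angle between the endpoints is δ = arccos(p₁·p₂) ≈ 0.714 rad (40.9°).
Interpolate at f = 2/8 with slerp weights a = sin((1−f)δ)/sin δ ≈ 0.779, b = sin(fδ)/sin δ ≈ 0.271.
p = a·p₁ + b·p₂ ≈ (-0.549, -0.543, 0.635); φ = arcsin(p_z) ≈ 39.42°, λ = atan2(p_y, p_x) ≈ -135.34°.

≈ 39.4°N, 135.3°W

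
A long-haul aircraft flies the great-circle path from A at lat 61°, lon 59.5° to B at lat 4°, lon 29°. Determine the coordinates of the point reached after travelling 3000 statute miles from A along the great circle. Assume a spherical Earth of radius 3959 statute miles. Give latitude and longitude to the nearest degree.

≈ lat 21°, lon 34°

Write both endpoints as unit vectors p₁, p₂ with components (cos φ cos λ, cos φ sin λ, sin φ).
The central angle between the endpoints is δ = arccos(p₁·p₂) ≈ 1.073 rad (61.5°). The total great-circle distance is δ·R ≈ 1.073 × 3959 ≈ 4247 mi, so the target fraction is f = 3000/4247 ≈ 0.706.
Interpolate at f ≈ 0.706 with slerp weights a = sin((1−f)δ)/sin δ ≈ 0.353, b = sin(fδ)/sin δ ≈ 0.782.
p = a·p₁ + b·p₂ ≈ (0.769, 0.526, 0.363); φ = arcsin(p_z) ≈ 21.28°, λ = atan2(p_y, p_x) ≈ 34.34°.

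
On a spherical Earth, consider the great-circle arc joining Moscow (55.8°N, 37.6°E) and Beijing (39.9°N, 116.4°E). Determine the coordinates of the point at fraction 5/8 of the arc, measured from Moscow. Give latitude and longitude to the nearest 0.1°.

≈ 52.0°N, 94.1°E

Convert each endpoint to a unit vector on the sphere (x = cos φ cos λ, y = cos φ sin λ, z = sin φ).
The central angle between the endpoints is δ = arccos(p₁·p₂) ≈ 0.909 rad (52.1°).
Interpolate at f = 5/8 with slerp weights a = sin((1−f)δ)/sin δ ≈ 0.424, b = sin(fδ)/sin δ ≈ 0.682.
p = a·p₁ + b·p₂ ≈ (-0.044, 0.614, 0.788); φ = arcsin(p_z) ≈ 52.00°, λ = atan2(p_y, p_x) ≈ 94.09°.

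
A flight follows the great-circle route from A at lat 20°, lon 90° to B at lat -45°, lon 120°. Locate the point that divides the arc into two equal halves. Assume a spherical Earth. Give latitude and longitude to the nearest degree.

≈ lat -13°, lon 103°

Write both endpoints as unit vectors p₁, p₂ with components (cos φ cos λ, cos φ sin λ, sin φ).
The central angle between the endpoints is δ = arccos(p₁·p₂) ≈ 1.231 rad (70.5°).
Interpolate at f = 1/2 with slerp weights a = sin((1−f)δ)/sin δ ≈ 0.612, b = sin(fδ)/sin δ ≈ 0.612.
p = a·p₁ + b·p₂ ≈ (-0.216, 0.950, -0.224); φ = arcsin(p_z) ≈ -12.92°, λ = atan2(p_y, p_x) ≈ 102.83°.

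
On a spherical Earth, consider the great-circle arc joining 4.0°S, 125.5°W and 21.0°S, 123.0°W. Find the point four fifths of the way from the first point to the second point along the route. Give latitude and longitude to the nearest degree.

From cos δ = sin φ₁ sin φ₂ + cos φ₁ cos φ₂ cos Δλ, the central angle is δ ≈ 0.300 rad (17.2°).
Interpolate at f = 4/5 with slerp weights a = sin((1−f)δ)/sin δ ≈ 0.203, b = sin(fδ)/sin δ ≈ 0.804.
p = a·p₁ + b·p₂ ≈ (-0.527, -0.795, -0.302); φ = arcsin(p_z) ≈ -17.60°, λ = atan2(p_y, p_x) ≈ -123.53°.

≈ 18°S, 124°W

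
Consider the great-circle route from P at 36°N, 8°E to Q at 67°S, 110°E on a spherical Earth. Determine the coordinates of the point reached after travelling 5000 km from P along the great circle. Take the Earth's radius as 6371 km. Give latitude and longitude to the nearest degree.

≈ 5°S, 28°E

From cos δ = sin φ₁ sin φ₂ + cos φ₁ cos φ₂ cos Δλ, the central angle is δ ≈ 2.223 rad (127.4°). The total great-circle distance is δ·R ≈ 2.223 × 6371 ≈ 14161 km, so the target fraction is f = 5000/14161 ≈ 0.353.
Interpolate at f ≈ 0.353 with slerp weights a = sin((1−f)δ)/sin δ ≈ 1.247, b = sin(fδ)/sin δ ≈ 0.889.
p = a·p₁ + b·p₂ ≈ (0.880, 0.467, -0.085); φ = arcsin(p_z) ≈ -4.90°, λ = atan2(p_y, p_x) ≈ 27.94°.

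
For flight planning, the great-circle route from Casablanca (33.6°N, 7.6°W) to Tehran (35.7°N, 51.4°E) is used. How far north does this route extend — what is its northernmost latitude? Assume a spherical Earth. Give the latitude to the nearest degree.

≈ 39°N

The great circle lies in the plane with unit normal n̂ = (p₁ × p₂)/|p₁ × p₂|.
Here n̂_z ≈ +0.782; the vertex latitude is φ_max = arccos|n̂_z| ≈ 38.5°.
Check via Clairaut: cos φ_max = |cos φ₁| · sin C = cos(33.6°)·sin(69.9°) ≈ 0.782, again giving ≈ 38.5°.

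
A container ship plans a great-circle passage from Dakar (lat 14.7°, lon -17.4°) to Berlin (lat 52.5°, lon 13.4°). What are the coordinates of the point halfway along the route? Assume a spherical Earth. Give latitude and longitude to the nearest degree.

Convert each endpoint to a unit vector on the sphere (x = cos φ cos λ, y = cos φ sin λ, z = sin φ).
The central angle between the endpoints is δ = arccos(p₁·p₂) ≈ 0.785 rad (45.0°).
Interpolate at f = 1/2 with slerp weights a = sin((1−f)δ)/sin δ ≈ 0.541, b = sin(fδ)/sin δ ≈ 0.541.
p = a·p₁ + b·p₂ ≈ (0.820, -0.080, 0.567); φ = arcsin(p_z) ≈ 34.52°, λ = atan2(p_y, p_x) ≈ -5.59°.

≈ lat 35°, lon -6°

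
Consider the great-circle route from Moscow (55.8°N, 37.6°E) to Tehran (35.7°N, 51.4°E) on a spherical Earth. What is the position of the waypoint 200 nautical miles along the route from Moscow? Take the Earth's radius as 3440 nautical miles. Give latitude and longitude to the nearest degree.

≈ 53°N, 40°E

Convert each endpoint to a unit vector on the sphere (x = cos φ cos λ, y = cos φ sin λ, z = sin φ).
The central angle between the endpoints is δ = arccos(p₁·p₂) ≈ 0.387 rad (22.2°). The total great-circle distance is δ·R ≈ 0.387 × 3440 ≈ 1332 nmi, so the target fraction is f = 200/1332 ≈ 0.150.
Interpolate at f ≈ 0.150 with slerp weights a = sin((1−f)δ)/sin δ ≈ 0.856, b = sin(fδ)/sin δ ≈ 0.154.
p = a·p₁ + b·p₂ ≈ (0.459, 0.391, 0.798); φ = arcsin(p_z) ≈ 52.91°, λ = atan2(p_y, p_x) ≈ 40.43°.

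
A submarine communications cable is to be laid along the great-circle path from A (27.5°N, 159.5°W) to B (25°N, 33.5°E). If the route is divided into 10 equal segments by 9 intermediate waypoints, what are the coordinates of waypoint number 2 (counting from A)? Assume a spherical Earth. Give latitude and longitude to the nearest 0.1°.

≈ (51.6°N, 169.4°W)

The haversine formula gives a central angle δ ≈ 2.200 rad (126.0°) between the endpoints.
Interpolate at f = 2/10 with slerp weights a = sin((1−f)δ)/sin δ ≈ 1.214, b = sin(fδ)/sin δ ≈ 0.527.
p = a·p₁ + b·p₂ ≈ (-0.611, -0.114, 0.783); φ = arcsin(p_z) ≈ 51.57°, λ = atan2(p_y, p_x) ≈ -169.45°.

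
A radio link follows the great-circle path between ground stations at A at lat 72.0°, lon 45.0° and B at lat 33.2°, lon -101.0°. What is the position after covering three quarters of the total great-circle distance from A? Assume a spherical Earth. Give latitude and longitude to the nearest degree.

Write both endpoints as unit vectors p₁, p₂ with components (cos φ cos λ, cos φ sin λ, sin φ).
The central angle between the endpoints is δ = arccos(p₁·p₂) ≈ 1.259 rad (72.2°).
Interpolate at f = 3/4 with slerp weights a = sin((1−f)δ)/sin δ ≈ 0.325, b = sin(fδ)/sin δ ≈ 0.851.
p = a·p₁ + b·p₂ ≈ (-0.065, -0.628, 0.775); φ = arcsin(p_z) ≈ 50.85°, λ = atan2(p_y, p_x) ≈ -95.89°.

≈ lat 51°, lon -96°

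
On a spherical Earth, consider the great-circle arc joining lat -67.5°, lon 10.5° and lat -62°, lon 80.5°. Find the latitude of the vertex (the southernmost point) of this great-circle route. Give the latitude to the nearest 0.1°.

≈ -69.4°

The great circle lies in the plane with unit normal n̂ = (p₁ × p₂)/|p₁ × p₂|.
Here n̂_z ≈ +0.352; the vertex latitude is φ_max = arccos|n̂_z| ≈ 69.4°.
Check via Clairaut: cos φ_max = |cos φ₁| · sin C = cos(67.5°)·sin(113.3°) ≈ 0.352, again giving ≈ 69.4°.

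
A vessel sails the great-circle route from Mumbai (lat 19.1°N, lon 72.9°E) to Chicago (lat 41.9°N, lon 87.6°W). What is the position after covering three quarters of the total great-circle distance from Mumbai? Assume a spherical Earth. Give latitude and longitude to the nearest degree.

≈ lat 67°N, lon 61°W

The haversine formula gives a central angle δ ≈ 2.031 rad (116.4°) between the endpoints.
Interpolate at f = 3/4 with slerp weights a = sin((1−f)δ)/sin δ ≈ 0.543, b = sin(fδ)/sin δ ≈ 1.115.
p = a·p₁ + b·p₂ ≈ (0.186, -0.339, 0.922); φ = arcsin(p_z) ≈ 67.27°, λ = atan2(p_y, p_x) ≈ -61.30°.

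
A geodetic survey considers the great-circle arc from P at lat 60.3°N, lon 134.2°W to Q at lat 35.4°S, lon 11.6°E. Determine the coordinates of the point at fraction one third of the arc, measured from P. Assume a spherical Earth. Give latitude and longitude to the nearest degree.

≈ lat 51°N, lon 41°W

Convert each endpoint to a unit vector on the sphere (x = cos φ cos λ, y = cos φ sin λ, z = sin φ).
The central angle between the endpoints is δ = arccos(p₁·p₂) ≈ 2.563 rad (146.8°).
Interpolate at f = 1/3 with slerp weights a = sin((1−f)δ)/sin δ ≈ 1.811, b = sin(fδ)/sin δ ≈ 1.379.
p = a·p₁ + b·p₂ ≈ (0.475, -0.417, 0.774); φ = arcsin(p_z) ≈ 50.76°, λ = atan2(p_y, p_x) ≈ -41.28°.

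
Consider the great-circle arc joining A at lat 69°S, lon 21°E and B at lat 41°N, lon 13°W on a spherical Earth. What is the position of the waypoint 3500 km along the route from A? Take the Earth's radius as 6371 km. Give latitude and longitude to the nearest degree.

Write both endpoints as unit vectors p₁, p₂ with components (cos φ cos λ, cos φ sin λ, sin φ).
The central angle between the endpoints is δ = arccos(p₁·p₂) ≈ 1.970 rad (112.8°). The total great-circle distance is δ·R ≈ 1.970 × 6371 ≈ 12548 km, so the target fraction is f = 3500/12548 ≈ 0.279.
Interpolate at f ≈ 0.279 with slerp weights a = sin((1−f)δ)/sin δ ≈ 1.073, b = sin(fδ)/sin δ ≈ 0.567.
p = a·p₁ + b·p₂ ≈ (0.776, 0.042, -0.630); φ = arcsin(p_z) ≈ -39.04°, λ = atan2(p_y, p_x) ≈ 3.07°.

≈ lat 39°S, lon 3°E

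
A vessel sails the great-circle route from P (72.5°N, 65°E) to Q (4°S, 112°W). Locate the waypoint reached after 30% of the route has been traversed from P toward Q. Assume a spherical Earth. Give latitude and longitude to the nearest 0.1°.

≈ (74.0°N, 108.6°W)

From cos δ = sin φ₁ sin φ₂ + cos φ₁ cos φ₂ cos Δλ, the central angle is δ ≈ 1.946 rad (111.5°).
Interpolate at f = 0.30 with slerp weights a = sin((1−f)δ)/sin δ ≈ 1.051, b = sin(fδ)/sin δ ≈ 0.592.
p = a·p₁ + b·p₂ ≈ (-0.088, -0.261, 0.961); φ = arcsin(p_z) ≈ 74.00°, λ = atan2(p_y, p_x) ≈ -108.56°.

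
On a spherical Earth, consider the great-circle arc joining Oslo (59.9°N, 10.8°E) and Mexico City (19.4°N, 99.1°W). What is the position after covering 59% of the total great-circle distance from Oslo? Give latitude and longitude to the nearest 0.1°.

Convert each endpoint to a unit vector on the sphere (x = cos φ cos λ, y = cos φ sin λ, z = sin φ).
The central angle between the endpoints is δ = arccos(p₁·p₂) ≈ 1.444 rad (82.7°).
Interpolate at f = 0.59 with slerp weights a = sin((1−f)δ)/sin δ ≈ 0.563, b = sin(fδ)/sin δ ≈ 0.759.
p = a·p₁ + b·p₂ ≈ (0.164, -0.654, 0.739); φ = arcsin(p_z) ≈ 47.62°, λ = atan2(p_y, p_x) ≈ -75.92°.

≈ 47.6°N, 75.9°W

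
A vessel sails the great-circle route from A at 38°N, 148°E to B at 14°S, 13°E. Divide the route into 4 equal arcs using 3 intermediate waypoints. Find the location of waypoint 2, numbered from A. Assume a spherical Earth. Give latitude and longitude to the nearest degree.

From cos δ = sin φ₁ sin φ₂ + cos φ₁ cos φ₂ cos Δλ, the central angle is δ ≈ 2.332 rad (133.6°).
Interpolate at f = 2/4 with slerp weights a = sin((1−f)δ)/sin δ ≈ 1.269, b = sin(fδ)/sin δ ≈ 1.269.
p = a·p₁ + b·p₂ ≈ (0.352, 0.807, 0.474); φ = arcsin(p_z) ≈ 28.32°, λ = atan2(p_y, p_x) ≈ 66.45°.

≈ 28°N, 66°E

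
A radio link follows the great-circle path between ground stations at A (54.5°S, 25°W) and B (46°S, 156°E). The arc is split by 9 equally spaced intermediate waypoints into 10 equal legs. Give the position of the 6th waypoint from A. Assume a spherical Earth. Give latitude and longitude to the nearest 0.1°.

≈ (77.8°S, 157.5°E)

Convert each endpoint to a unit vector on the sphere (x = cos φ cos λ, y = cos φ sin λ, z = sin φ).
The central angle between the endpoints is δ = arccos(p₁·p₂) ≈ 1.387 rad (79.5°).
Interpolate at f = 6/10 with slerp weights a = sin((1−f)δ)/sin δ ≈ 0.536, b = sin(fδ)/sin δ ≈ 0.752.
p = a·p₁ + b·p₂ ≈ (-0.195, 0.081, -0.977); φ = arcsin(p_z) ≈ -77.79°, λ = atan2(p_y, p_x) ≈ 157.47°.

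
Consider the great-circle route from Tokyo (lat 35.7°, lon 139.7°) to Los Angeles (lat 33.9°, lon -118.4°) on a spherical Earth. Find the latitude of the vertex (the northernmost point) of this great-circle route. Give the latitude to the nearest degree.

The great circle lies in the plane with unit normal n̂ = (p₁ × p₂)/|p₁ × p₂|.
Here n̂_z ≈ +0.671; the vertex latitude is φ_max = arccos|n̂_z| ≈ 47.8°.

≈ 48°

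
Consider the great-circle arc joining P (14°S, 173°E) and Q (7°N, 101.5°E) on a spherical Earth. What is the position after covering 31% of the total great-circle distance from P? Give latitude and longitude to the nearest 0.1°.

Write both endpoints as unit vectors p₁, p₂ with components (cos φ cos λ, cos φ sin λ, sin φ).
The central angle between the endpoints is δ = arccos(p₁·p₂) ≈ 1.291 rad (74.0°).
Interpolate at f = 0.31 with slerp weights a = sin((1−f)δ)/sin δ ≈ 0.809, b = sin(fδ)/sin δ ≈ 0.405.
p = a·p₁ + b·p₂ ≈ (-0.859, 0.490, -0.146); φ = arcsin(p_z) ≈ -8.41°, λ = atan2(p_y, p_x) ≈ 150.31°.

≈ (8.4°S, 150.3°E)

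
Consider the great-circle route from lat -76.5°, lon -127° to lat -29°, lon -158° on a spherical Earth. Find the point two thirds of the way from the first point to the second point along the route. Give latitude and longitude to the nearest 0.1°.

≈ lat -45.3°, lon -154.3°

The haversine formula gives a central angle δ ≈ 0.868 rad (49.7°) between the endpoints.
Interpolate at f = 2/3 with slerp weights a = sin((1−f)δ)/sin δ ≈ 0.374, b = sin(fδ)/sin δ ≈ 0.717.
p = a·p₁ + b·p₂ ≈ (-0.634, -0.305, -0.711); φ = arcsin(p_z) ≈ -45.32°, λ = atan2(p_y, p_x) ≈ -154.33°.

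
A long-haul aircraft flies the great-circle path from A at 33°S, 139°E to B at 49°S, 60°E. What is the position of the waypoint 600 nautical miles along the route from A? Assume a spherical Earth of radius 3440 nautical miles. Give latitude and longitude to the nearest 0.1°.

Write both endpoints as unit vectors p₁, p₂ with components (cos φ cos λ, cos φ sin λ, sin φ).
The central angle between the endpoints is δ = arccos(p₁·p₂) ≈ 1.029 rad (58.9°). The total great-circle distance is δ·R ≈ 1.029 × 3440 ≈ 3538 nmi, so the target fraction is f = 600/3538 ≈ 0.170.
Interpolate at f ≈ 0.170 with slerp weights a = sin((1−f)δ)/sin δ ≈ 0.880, b = sin(fδ)/sin δ ≈ 0.203.
p = a·p₁ + b·p₂ ≈ (-0.491, 0.599, -0.632); φ = arcsin(p_z) ≈ -39.22°, λ = atan2(p_y, p_x) ≈ 129.30°.

≈ 39.2°S, 129.3°E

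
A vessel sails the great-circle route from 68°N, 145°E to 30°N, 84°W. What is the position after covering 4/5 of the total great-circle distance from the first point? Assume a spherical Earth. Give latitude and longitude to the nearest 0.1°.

Write both endpoints as unit vectors p₁, p₂ with components (cos φ cos λ, cos φ sin λ, sin φ).
The central angle between the endpoints is δ = arccos(p₁·p₂) ≈ 1.317 rad (75.5°).
Interpolate at f = 4/5 with slerp weights a = sin((1−f)δ)/sin δ ≈ 0.269, b = sin(fδ)/sin δ ≈ 0.898.
p = a·p₁ + b·p₂ ≈ (-0.001, -0.716, 0.698); φ = arcsin(p_z) ≈ 44.30°, λ = atan2(p_y, p_x) ≈ -90.10°.

≈ 44.3°N, 90.1°W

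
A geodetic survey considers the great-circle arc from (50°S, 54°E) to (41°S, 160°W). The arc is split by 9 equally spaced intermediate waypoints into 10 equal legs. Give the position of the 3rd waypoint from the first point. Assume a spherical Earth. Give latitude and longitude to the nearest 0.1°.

≈ (70.3°S, 86.4°E)

Convert each endpoint to a unit vector on the sphere (x = cos φ cos λ, y = cos φ sin λ, z = sin φ).
The central angle between the endpoints is δ = arccos(p₁·p₂) ≈ 1.470 rad (84.2°).
Interpolate at f = 3/10 with slerp weights a = sin((1−f)δ)/sin δ ≈ 0.861, b = sin(fδ)/sin δ ≈ 0.429.
p = a·p₁ + b·p₂ ≈ (0.021, 0.337, -0.941); φ = arcsin(p_z) ≈ -70.26°, λ = atan2(p_y, p_x) ≈ 86.42°.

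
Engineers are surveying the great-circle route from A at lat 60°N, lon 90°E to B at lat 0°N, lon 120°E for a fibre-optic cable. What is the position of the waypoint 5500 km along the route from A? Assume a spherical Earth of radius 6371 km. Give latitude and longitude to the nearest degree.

Write both endpoints as unit vectors p₁, p₂ with components (cos φ cos λ, cos φ sin λ, sin φ).
The central angle between the endpoints is δ = arccos(p₁·p₂) ≈ 1.123 rad (64.3°). The total great-circle distance is δ·R ≈ 1.123 × 6371 ≈ 7154 km, so the target fraction is f = 5500/7154 ≈ 0.769.
Interpolate at f ≈ 0.769 with slerp weights a = sin((1−f)δ)/sin δ ≈ 0.285, b = sin(fδ)/sin δ ≈ 0.843.
p = a·p₁ + b·p₂ ≈ (-0.422, 0.873, 0.247); φ = arcsin(p_z) ≈ 14.28°, λ = atan2(p_y, p_x) ≈ 115.79°.

≈ lat 14°N, lon 116°E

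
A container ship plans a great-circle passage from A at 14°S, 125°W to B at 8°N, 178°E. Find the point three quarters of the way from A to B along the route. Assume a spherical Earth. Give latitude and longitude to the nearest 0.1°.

≈ 2.4°N, 167.9°W

From cos δ = sin φ₁ sin φ₂ + cos φ₁ cos φ₂ cos Δλ, the central angle is δ ≈ 1.059 rad (60.7°).
Interpolate at f = 3/4 with slerp weights a = sin((1−f)δ)/sin δ ≈ 0.300, b = sin(fδ)/sin δ ≈ 0.818.
p = a·p₁ + b·p₂ ≈ (-0.977, -0.210, 0.041); φ = arcsin(p_z) ≈ 2.36°, λ = atan2(p_y, p_x) ≈ -167.85°.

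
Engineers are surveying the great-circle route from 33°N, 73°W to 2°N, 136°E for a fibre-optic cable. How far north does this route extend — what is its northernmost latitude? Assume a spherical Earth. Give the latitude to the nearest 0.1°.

≈ 54.5°N

The great circle lies in the plane with unit normal n̂ = (p₁ × p₂)/|p₁ × p₂|.
Here n̂_z ≈ -0.580; the vertex latitude is φ_max = arccos|n̂_z| ≈ 54.5°.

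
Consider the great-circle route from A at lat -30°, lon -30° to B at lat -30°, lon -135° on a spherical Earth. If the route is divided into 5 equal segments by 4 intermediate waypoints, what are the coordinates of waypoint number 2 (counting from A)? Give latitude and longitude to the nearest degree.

Write both endpoints as unit vectors p₁, p₂ with components (cos φ cos λ, cos φ sin λ, sin φ).
The central angle between the endpoints is δ = arccos(p₁·p₂) ≈ 1.515 rad (86.8°).
Interpolate at f = 2/5 with slerp weights a = sin((1−f)δ)/sin δ ≈ 0.790, b = sin(fδ)/sin δ ≈ 0.570.
p = a·p₁ + b·p₂ ≈ (0.243, -0.691, -0.680); φ = arcsin(p_z) ≈ -42.86°, λ = atan2(p_y, p_x) ≈ -70.62°.

≈ lat -43°, lon -71°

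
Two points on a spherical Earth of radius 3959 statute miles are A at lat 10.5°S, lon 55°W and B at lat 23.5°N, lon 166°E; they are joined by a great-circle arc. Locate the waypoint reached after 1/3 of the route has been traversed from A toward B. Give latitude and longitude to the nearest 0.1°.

≈ lat 9.3°N, lon 97.1°W

The haversine formula gives a central angle δ ≈ 2.424 rad (138.9°) between the endpoints.
Interpolate at f = 1/3 with slerp weights a = sin((1−f)δ)/sin δ ≈ 1.519, b = sin(fδ)/sin δ ≈ 1.099.
p = a·p₁ + b·p₂ ≈ (-0.121, -0.979, 0.161); φ = arcsin(p_z) ≈ 9.29°, λ = atan2(p_y, p_x) ≈ -97.06°.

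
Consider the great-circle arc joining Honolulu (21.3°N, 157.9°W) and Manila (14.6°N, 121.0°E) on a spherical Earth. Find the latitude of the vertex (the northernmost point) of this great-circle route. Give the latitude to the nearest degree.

The great circle lies in the plane with unit normal n̂ = (p₁ × p₂)/|p₁ × p₂|.
Here n̂_z ≈ -0.916; the vertex latitude is φ_max = arccos|n̂_z| ≈ 23.7°.

≈ 24°N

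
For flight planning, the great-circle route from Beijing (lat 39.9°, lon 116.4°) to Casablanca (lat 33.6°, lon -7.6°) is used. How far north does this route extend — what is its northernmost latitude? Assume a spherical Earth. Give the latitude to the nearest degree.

≈ 58°

The great circle lies in the plane with unit normal n̂ = (p₁ × p₂)/|p₁ × p₂|.
Here n̂_z ≈ -0.530; the vertex latitude is φ_max = arccos|n̂_z| ≈ 58.0°.
Check via Clairaut: cos φ_max = |cos φ₁| · sin C = cos(39.9°)·sin(43.7°) ≈ 0.530, again giving ≈ 58.0°.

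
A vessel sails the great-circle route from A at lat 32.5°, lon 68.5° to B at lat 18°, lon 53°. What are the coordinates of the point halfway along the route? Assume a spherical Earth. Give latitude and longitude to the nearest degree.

≈ lat 25°, lon 60°

Write both endpoints as unit vectors p₁, p₂ with components (cos φ cos λ, cos φ sin λ, sin φ).
The central angle between the endpoints is δ = arccos(p₁·p₂) ≈ 0.351 rad (20.1°).
Interpolate at f = 1/2 with slerp weights a = sin((1−f)δ)/sin δ ≈ 0.508, b = sin(fδ)/sin δ ≈ 0.508.
p = a·p₁ + b·p₂ ≈ (0.448, 0.784, 0.430); φ = arcsin(p_z) ≈ 25.45°, λ = atan2(p_y, p_x) ≈ 60.28°.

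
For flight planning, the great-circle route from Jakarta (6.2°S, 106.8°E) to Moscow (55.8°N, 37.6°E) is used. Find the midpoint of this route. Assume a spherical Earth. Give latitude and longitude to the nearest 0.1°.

≈ (28.9°N, 83.0°E)

From cos δ = sin φ₁ sin φ₂ + cos φ₁ cos φ₂ cos Δλ, the central angle is δ ≈ 1.461 rad (83.7°).
Interpolate at f = 1/2 with slerp weights a = sin((1−f)δ)/sin δ ≈ 0.671, b = sin(fδ)/sin δ ≈ 0.671.
p = a·p₁ + b·p₂ ≈ (0.106, 0.869, 0.483); φ = arcsin(p_z) ≈ 28.87°, λ = atan2(p_y, p_x) ≈ 83.04°.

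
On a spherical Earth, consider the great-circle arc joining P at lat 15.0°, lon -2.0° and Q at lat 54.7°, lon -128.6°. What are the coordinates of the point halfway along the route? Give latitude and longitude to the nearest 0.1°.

Convert each endpoint to a unit vector on the sphere (x = cos φ cos λ, y = cos φ sin λ, z = sin φ).
The central angle between the endpoints is δ = arccos(p₁·p₂) ≈ 1.693 rad (97.0°).
Interpolate at f = 1/2 with slerp weights a = sin((1−f)δ)/sin δ ≈ 0.754, b = sin(fδ)/sin δ ≈ 0.754.
p = a·p₁ + b·p₂ ≈ (0.456, -0.366, 0.811); φ = arcsin(p_z) ≈ 54.19°, λ = atan2(p_y, p_x) ≈ -38.74°.

≈ lat 54.2°, lon -38.7°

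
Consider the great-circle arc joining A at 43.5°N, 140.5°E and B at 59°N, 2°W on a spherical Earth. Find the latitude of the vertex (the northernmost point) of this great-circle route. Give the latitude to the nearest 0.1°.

≈ 76.2°N

The great circle lies in the plane with unit normal n̂ = (p₁ × p₂)/|p₁ × p₂|.
Here n̂_z ≈ -0.238; the vertex latitude is φ_max = arccos|n̂_z| ≈ 76.2°.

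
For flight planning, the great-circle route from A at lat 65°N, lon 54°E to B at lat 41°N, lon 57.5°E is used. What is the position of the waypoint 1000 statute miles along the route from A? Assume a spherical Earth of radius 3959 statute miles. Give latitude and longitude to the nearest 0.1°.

≈ lat 50.6°N, lon 56.5°E

Convert each endpoint to a unit vector on the sphere (x = cos φ cos λ, y = cos φ sin λ, z = sin φ).
The central angle between the endpoints is δ = arccos(p₁·p₂) ≈ 0.420 rad (24.1°). The total great-circle distance is δ·R ≈ 0.420 × 3959 ≈ 1664 mi, so the target fraction is f = 1000/1664 ≈ 0.601.
Interpolate at f ≈ 0.601 with slerp weights a = sin((1−f)δ)/sin δ ≈ 0.409, b = sin(fδ)/sin δ ≈ 0.612.
p = a·p₁ + b·p₂ ≈ (0.350, 0.530, 0.773); φ = arcsin(p_z) ≈ 50.59°, λ = atan2(p_y, p_x) ≈ 56.55°.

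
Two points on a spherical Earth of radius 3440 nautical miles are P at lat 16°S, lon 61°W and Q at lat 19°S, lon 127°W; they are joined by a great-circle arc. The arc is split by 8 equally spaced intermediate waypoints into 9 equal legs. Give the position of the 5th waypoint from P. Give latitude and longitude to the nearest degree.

≈ lat 21°S, lon 97°W

Write both endpoints as unit vectors p₁, p₂ with components (cos φ cos λ, cos φ sin λ, sin φ).
The central angle between the endpoints is δ = arccos(p₁·p₂) ≈ 1.093 rad (62.7°).
Interpolate at f = 5/9 with slerp weights a = sin((1−f)δ)/sin δ ≈ 0.526, b = sin(fδ)/sin δ ≈ 0.643.
p = a·p₁ + b·p₂ ≈ (-0.121, -0.927, -0.354); φ = arcsin(p_z) ≈ -20.74°, λ = atan2(p_y, p_x) ≈ -97.41°.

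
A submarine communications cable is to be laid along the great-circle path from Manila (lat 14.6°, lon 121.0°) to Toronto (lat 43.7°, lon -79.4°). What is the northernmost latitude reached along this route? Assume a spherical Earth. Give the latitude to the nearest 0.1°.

The great circle lies in the plane with unit normal n̂ = (p₁ × p₂)/|p₁ × p₂|.
Here n̂_z ≈ +0.278; the vertex latitude is φ_max = arccos|n̂_z| ≈ 73.8°.
Check via Clairaut: cos φ_max = |cos φ₁| · sin C = cos(14.6°)·sin(16.7°) ≈ 0.278, again giving ≈ 73.8°.

≈ 73.8°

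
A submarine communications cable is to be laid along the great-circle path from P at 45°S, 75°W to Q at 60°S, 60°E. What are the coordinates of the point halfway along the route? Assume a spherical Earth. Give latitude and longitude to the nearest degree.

≈ 72°S, 30°W

Convert each endpoint to a unit vector on the sphere (x = cos φ cos λ, y = cos φ sin λ, z = sin φ).
The central angle between the endpoints is δ = arccos(p₁·p₂) ≈ 1.200 rad (68.8°).
Interpolate at f = 1/2 with slerp weights a = sin((1−f)δ)/sin δ ≈ 0.606, b = sin(fδ)/sin δ ≈ 0.606.
p = a·p₁ + b·p₂ ≈ (0.262, -0.151, -0.953); φ = arcsin(p_z) ≈ -72.37°, λ = atan2(p_y, p_x) ≈ -30.00°.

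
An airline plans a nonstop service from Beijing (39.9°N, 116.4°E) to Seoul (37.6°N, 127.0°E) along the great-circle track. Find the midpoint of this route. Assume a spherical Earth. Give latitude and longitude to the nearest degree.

From cos δ = sin φ₁ sin φ₂ + cos φ₁ cos φ₂ cos Δλ, the central angle is δ ≈ 0.150 rad (8.6°).
Interpolate at f = 1/2 with slerp weights a = sin((1−f)δ)/sin δ ≈ 0.501, b = sin(fδ)/sin δ ≈ 0.501.
p = a·p₁ + b·p₂ ≈ (-0.410, 0.662, 0.628); φ = arcsin(p_z) ≈ 38.87°, λ = atan2(p_y, p_x) ≈ 121.79°.

≈ 39°N, 122°E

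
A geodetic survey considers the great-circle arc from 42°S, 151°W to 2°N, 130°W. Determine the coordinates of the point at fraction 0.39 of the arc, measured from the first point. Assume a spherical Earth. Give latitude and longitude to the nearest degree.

The haversine formula gives a central angle δ ≈ 0.837 rad (47.9°) between the endpoints.
Interpolate at f = 0.39 with slerp weights a = sin((1−f)δ)/sin δ ≈ 0.658, b = sin(fδ)/sin δ ≈ 0.432.
p = a·p₁ + b·p₂ ≈ (-0.705, -0.568, -0.425); φ = arcsin(p_z) ≈ -25.16°, λ = atan2(p_y, p_x) ≈ -141.16°.

≈ 25°S, 141°W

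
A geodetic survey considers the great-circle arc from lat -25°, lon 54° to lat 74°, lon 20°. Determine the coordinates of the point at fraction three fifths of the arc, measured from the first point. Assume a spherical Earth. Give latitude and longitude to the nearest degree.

Write both endpoints as unit vectors p₁, p₂ with components (cos φ cos λ, cos φ sin λ, sin φ).
The central angle between the endpoints is δ = arccos(p₁·p₂) ≈ 1.771 rad (101.5°).
Interpolate at f = 3/5 with slerp weights a = sin((1−f)δ)/sin δ ≈ 0.664, b = sin(fδ)/sin δ ≈ 0.892.
p = a·p₁ + b·p₂ ≈ (0.585, 0.571, 0.576); φ = arcsin(p_z) ≈ 35.20°, λ = atan2(p_y, p_x) ≈ 44.32°.

≈ lat 35°, lon 44°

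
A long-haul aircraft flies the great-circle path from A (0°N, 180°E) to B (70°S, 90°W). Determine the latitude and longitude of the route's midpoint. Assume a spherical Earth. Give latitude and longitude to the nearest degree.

Convert each endpoint to a unit vector on the sphere (x = cos φ cos λ, y = cos φ sin λ, z = sin φ).
The central angle between the endpoints is δ = arccos(p₁·p₂) ≈ 1.571 rad (90.0°).
Interpolate at f = 1/2 with slerp weights a = sin((1−f)δ)/sin δ ≈ 0.707, b = sin(fδ)/sin δ ≈ 0.707.
p = a·p₁ + b·p₂ ≈ (-0.707, -0.242, -0.664); φ = arcsin(p_z) ≈ -41.64°, λ = atan2(p_y, p_x) ≈ -161.12°.

≈ (42°S, 161°W)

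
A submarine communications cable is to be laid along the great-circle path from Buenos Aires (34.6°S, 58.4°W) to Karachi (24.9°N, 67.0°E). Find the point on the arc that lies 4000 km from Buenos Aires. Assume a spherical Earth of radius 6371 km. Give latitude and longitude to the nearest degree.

≈ 25°S, 18°W

Write both endpoints as unit vectors p₁, p₂ with components (cos φ cos λ, cos φ sin λ, sin φ).
The central angle between the endpoints is δ = arccos(p₁·p₂) ≈ 2.307 rad (132.2°). The total great-circle distance is δ·R ≈ 2.307 × 6371 ≈ 14699 km, so the target fraction is f = 4000/14699 ≈ 0.272.
Interpolate at f ≈ 0.272 with slerp weights a = sin((1−f)δ)/sin δ ≈ 1.342, b = sin(fδ)/sin δ ≈ 0.793.
p = a·p₁ + b·p₂ ≈ (0.860, -0.279, -0.428); φ = arcsin(p_z) ≈ -25.35°, λ = atan2(p_y, p_x) ≈ -17.96°.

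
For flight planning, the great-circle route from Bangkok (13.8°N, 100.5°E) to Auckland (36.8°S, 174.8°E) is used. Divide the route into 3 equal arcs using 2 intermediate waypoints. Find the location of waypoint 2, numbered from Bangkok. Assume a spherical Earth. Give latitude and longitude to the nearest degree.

The haversine formula gives a central angle δ ≈ 1.503 rad (86.1°) between the endpoints.
Interpolate at f = 2/3 with slerp weights a = sin((1−f)δ)/sin δ ≈ 0.481, b = sin(fδ)/sin δ ≈ 0.845.
p = a·p₁ + b·p₂ ≈ (-0.759, 0.521, -0.391); φ = arcsin(p_z) ≈ -23.02°, λ = atan2(p_y, p_x) ≈ 145.52°.

≈ (23°S, 146°E)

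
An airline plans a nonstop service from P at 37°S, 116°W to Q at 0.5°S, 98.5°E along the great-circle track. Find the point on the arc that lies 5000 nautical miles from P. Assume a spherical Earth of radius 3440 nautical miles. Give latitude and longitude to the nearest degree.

The haversine formula gives a central angle δ ≈ 2.282 rad (130.8°) between the endpoints. The total great-circle distance is δ·R ≈ 2.282 × 3440 ≈ 7851 nmi, so the target fraction is f = 5000/7851 ≈ 0.637.
Interpolate at f ≈ 0.637 with slerp weights a = sin((1−f)δ)/sin δ ≈ 0.973, b = sin(fδ)/sin δ ≈ 1.311.
p = a·p₁ + b·p₂ ≈ (-0.534, 0.598, -0.597); φ = arcsin(p_z) ≈ -36.66°, λ = atan2(p_y, p_x) ≈ 131.78°.

≈ 37°S, 132°E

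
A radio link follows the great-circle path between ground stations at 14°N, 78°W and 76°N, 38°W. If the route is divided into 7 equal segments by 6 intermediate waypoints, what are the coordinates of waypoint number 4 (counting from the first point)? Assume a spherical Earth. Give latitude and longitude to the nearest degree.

≈ 51°N, 69°W

The haversine formula gives a central angle δ ≈ 1.143 rad (65.5°) between the endpoints.
Interpolate at f = 4/7 with slerp weights a = sin((1−f)δ)/sin δ ≈ 0.517, b = sin(fδ)/sin δ ≈ 0.668.
p = a·p₁ + b·p₂ ≈ (0.232, -0.590, 0.773); φ = arcsin(p_z) ≈ 50.64°, λ = atan2(p_y, p_x) ≈ -68.57°.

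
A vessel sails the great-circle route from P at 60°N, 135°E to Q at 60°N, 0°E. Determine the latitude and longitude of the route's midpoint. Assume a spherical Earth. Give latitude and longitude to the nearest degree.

Write both endpoints as unit vectors p₁, p₂ with components (cos φ cos λ, cos φ sin λ, sin φ).
The central angle between the endpoints is δ = arccos(p₁·p₂) ≈ 0.960 rad (55.0°).
Interpolate at f = 1/2 with slerp weights a = sin((1−f)δ)/sin δ ≈ 0.564, b = sin(fδ)/sin δ ≈ 0.564.
p = a·p₁ + b·p₂ ≈ (0.083, 0.199, 0.976); φ = arcsin(p_z) ≈ 77.54°, λ = atan2(p_y, p_x) ≈ 67.50°.

≈ 78°N, 68°E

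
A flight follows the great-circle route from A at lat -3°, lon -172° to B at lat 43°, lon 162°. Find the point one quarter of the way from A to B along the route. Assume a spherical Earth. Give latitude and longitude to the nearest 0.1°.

Write both endpoints as unit vectors p₁, p₂ with components (cos φ cos λ, cos φ sin λ, sin φ).
The central angle between the endpoints is δ = arccos(p₁·p₂) ≈ 0.901 rad (51.6°).
Interpolate at f = 1/4 with slerp weights a = sin((1−f)δ)/sin δ ≈ 0.798, b = sin(fδ)/sin δ ≈ 0.285.
p = a·p₁ + b·p₂ ≈ (-0.987, -0.046, 0.153); φ = arcsin(p_z) ≈ 8.77°, λ = atan2(p_y, p_x) ≈ -177.30°.

≈ lat 8.8°, lon -177.3°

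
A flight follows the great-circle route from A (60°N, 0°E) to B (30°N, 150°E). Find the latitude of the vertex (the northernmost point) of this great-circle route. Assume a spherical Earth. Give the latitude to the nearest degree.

The great circle lies in the plane with unit normal n̂ = (p₁ × p₂)/|p₁ × p₂|.
Here n̂_z ≈ +0.217; the vertex latitude is φ_max = arccos|n̂_z| ≈ 77.5°.
Check via Clairaut: cos φ_max = |cos φ₁| · sin C = cos(60.0°)·sin(25.7°) ≈ 0.217, again giving ≈ 77.5°.

≈ 77°N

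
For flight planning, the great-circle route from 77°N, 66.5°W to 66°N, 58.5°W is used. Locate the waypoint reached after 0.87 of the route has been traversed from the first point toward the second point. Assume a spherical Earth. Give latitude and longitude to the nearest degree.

≈ 67°N, 59°W

Write both endpoints as unit vectors p₁, p₂ with components (cos φ cos λ, cos φ sin λ, sin φ).
The central angle between the endpoints is δ = arccos(p₁·p₂) ≈ 0.197 rad (11.3°).
Interpolate at f = 0.87 with slerp weights a = sin((1−f)δ)/sin δ ≈ 0.131, b = sin(fδ)/sin δ ≈ 0.871.
p = a·p₁ + b·p₂ ≈ (0.197, -0.329, 0.924); φ = arcsin(p_z) ≈ 67.44°, λ = atan2(p_y, p_x) ≈ -59.11°.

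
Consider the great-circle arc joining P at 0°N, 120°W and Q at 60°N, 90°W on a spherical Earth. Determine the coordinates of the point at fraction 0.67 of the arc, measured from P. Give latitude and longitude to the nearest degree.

≈ 41°N, 105°W

Write both endpoints as unit vectors p₁, p₂ with components (cos φ cos λ, cos φ sin λ, sin φ).
The central angle between the endpoints is δ = arccos(p₁·p₂) ≈ 1.123 rad (64.3°).
Interpolate at f = 0.67 with slerp weights a = sin((1−f)δ)/sin δ ≈ 0.402, b = sin(fδ)/sin δ ≈ 0.758.
p = a·p₁ + b·p₂ ≈ (-0.201, -0.727, 0.657); φ = arcsin(p_z) ≈ 41.04°, λ = atan2(p_y, p_x) ≈ -105.45°.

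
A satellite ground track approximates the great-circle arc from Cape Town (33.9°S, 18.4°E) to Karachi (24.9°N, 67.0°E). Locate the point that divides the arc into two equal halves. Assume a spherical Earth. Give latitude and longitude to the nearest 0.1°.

Write both endpoints as unit vectors p₁, p₂ with components (cos φ cos λ, cos φ sin λ, sin φ).
The central angle between the endpoints is δ = arccos(p₁·p₂) ≈ 1.305 rad (74.7°).
Interpolate at f = 1/2 with slerp weights a = sin((1−f)δ)/sin δ ≈ 0.629, b = sin(fδ)/sin δ ≈ 0.629.
p = a·p₁ + b·p₂ ≈ (0.719, 0.690, -0.086); φ = arcsin(p_z) ≈ -4.93°, λ = atan2(p_y, p_x) ≈ 43.85°.

≈ (4.9°S, 43.8°E)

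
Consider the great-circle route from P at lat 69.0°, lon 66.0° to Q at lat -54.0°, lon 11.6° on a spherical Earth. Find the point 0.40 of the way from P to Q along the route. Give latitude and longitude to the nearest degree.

≈ lat 21°, lon 35°

Convert each endpoint to a unit vector on the sphere (x = cos φ cos λ, y = cos φ sin λ, z = sin φ).
The central angle between the endpoints is δ = arccos(p₁·p₂) ≈ 2.256 rad (129.2°).
Interpolate at f = 0.40 with slerp weights a = sin((1−f)δ)/sin δ ≈ 1.261, b = sin(fδ)/sin δ ≈ 1.013.
p = a·p₁ + b·p₂ ≈ (0.767, 0.533, 0.357); φ = arcsin(p_z) ≈ 20.94°, λ = atan2(p_y, p_x) ≈ 34.77°.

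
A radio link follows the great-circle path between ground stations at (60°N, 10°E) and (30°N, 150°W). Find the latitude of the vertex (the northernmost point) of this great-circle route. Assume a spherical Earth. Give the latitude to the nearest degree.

≈ 81°N

The great circle lies in the plane with unit normal n̂ = (p₁ × p₂)/|p₁ × p₂|.
Here n̂_z ≈ -0.148; the vertex latitude is φ_max = arccos|n̂_z| ≈ 81.5°.
Check via Clairaut: cos φ_max = |cos φ₁| · sin C = cos(60.0°)·sin(17.2°) ≈ 0.148, again giving ≈ 81.5°.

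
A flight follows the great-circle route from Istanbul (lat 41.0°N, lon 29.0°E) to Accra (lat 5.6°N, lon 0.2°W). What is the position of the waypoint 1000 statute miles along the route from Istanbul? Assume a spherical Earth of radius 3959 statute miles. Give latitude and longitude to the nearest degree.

Convert each endpoint to a unit vector on the sphere (x = cos φ cos λ, y = cos φ sin λ, z = sin φ).
The central angle between the endpoints is δ = arccos(p₁·p₂) ≈ 0.767 rad (44.0°). The total great-circle distance is δ·R ≈ 0.767 × 3959 ≈ 3038 mi, so the target fraction is f = 1000/3038 ≈ 0.329.
Interpolate at f ≈ 0.329 with slerp weights a = sin((1−f)δ)/sin δ ≈ 0.709, b = sin(fδ)/sin δ ≈ 0.360.
p = a·p₁ + b·p₂ ≈ (0.826, 0.258, 0.500); φ = arcsin(p_z) ≈ 30.03°, λ = atan2(p_y, p_x) ≈ 17.35°.

≈ lat 30°N, lon 17°E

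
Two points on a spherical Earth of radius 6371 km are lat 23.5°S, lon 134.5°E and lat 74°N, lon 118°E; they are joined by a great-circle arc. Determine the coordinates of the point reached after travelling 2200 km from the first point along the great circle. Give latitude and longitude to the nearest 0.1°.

Convert each endpoint to a unit vector on the sphere (x = cos φ cos λ, y = cos φ sin λ, z = sin φ).
The central angle between the endpoints is δ = arccos(p₁·p₂) ≈ 1.712 rad (98.1°). The total great-circle distance is δ·R ≈ 1.712 × 6371 ≈ 10908 km, so the target fraction is f = 2200/10908 ≈ 0.202.
Interpolate at f ≈ 0.202 with slerp weights a = sin((1−f)δ)/sin δ ≈ 0.989, b = sin(fδ)/sin δ ≈ 0.342.
p = a·p₁ + b·p₂ ≈ (-0.680, 0.730, -0.066); φ = arcsin(p_z) ≈ -3.77°, λ = atan2(p_y, p_x) ≈ 132.96°.

≈ lat 3.8°S, lon 133.0°E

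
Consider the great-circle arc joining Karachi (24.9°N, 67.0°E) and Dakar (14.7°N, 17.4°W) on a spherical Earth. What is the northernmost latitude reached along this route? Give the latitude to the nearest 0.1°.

≈ 27.2°N

The great circle lies in the plane with unit normal n̂ = (p₁ × p₂)/|p₁ × p₂|.
Here n̂_z ≈ -0.890; the vertex latitude is φ_max = arccos|n̂_z| ≈ 27.2°.
Check via Clairaut: cos φ_max = |cos φ₁| · sin C = cos(24.9°)·sin(78.8°) ≈ 0.890, again giving ≈ 27.2°.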